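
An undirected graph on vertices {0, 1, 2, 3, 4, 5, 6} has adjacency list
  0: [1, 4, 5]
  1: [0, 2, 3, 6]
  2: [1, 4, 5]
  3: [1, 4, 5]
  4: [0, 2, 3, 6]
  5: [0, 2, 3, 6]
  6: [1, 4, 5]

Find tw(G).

3

A width-3 tree decomposition is:
Bags: B1 = {1, 3, 4, 5}  B2 = {0, 1, 4, 5}  B3 = {1, 2, 4, 5}  B4 = {1, 4, 5, 6}
Tree: B1–B2, B2–B3, B3–B4
The largest bag has 4 vertices, giving width 3; this decomposition certifies tw(G) ≤ 3. For the lower bound: the 4 vertex sets {3,5}, {0,1}, {4}, {2} are disjoint, each induces a connected subgraph, and every pair is joined by at least one edge of G. Contracting each set to a single vertex therefore yields K_{4} as a minor, and since treewidth is minor-monotone, tw(G) ≥ tw(K_{4}) = 3. Combining the bounds, tw(G) = 3.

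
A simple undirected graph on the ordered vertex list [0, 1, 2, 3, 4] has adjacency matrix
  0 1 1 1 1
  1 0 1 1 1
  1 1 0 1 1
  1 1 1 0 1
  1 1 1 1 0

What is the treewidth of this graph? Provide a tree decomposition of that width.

A single bag containing all 5 vertices is trivially a valid decomposition of width 4. For the lower bound, the 5 vertices {0, 1, 2, 3, 4} are pairwise adjacent, and any tree decomposition puts a clique entirely inside one bag — forcing width ≥ 4. Therefore the treewidth is 4.

Treewidth 4.
Bags: B1 = {0, 1, 2, 3, 4}
Tree: (single bag)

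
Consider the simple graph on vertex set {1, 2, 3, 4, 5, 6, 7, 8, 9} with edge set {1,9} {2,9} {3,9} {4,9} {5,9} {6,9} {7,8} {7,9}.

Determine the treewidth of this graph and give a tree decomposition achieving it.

Treewidth 1.
One such decomposition:
Bags: B1 = {6, 9}  B2 = {7, 9}  B3 = {2, 9}  B4 = {1, 9}  B5 = {3, 9}  B6 = {7, 8}  B7 = {5, 9}  B8 = {4, 9}
Tree: B1–B2, B1–B3, B2–B4, B3–B5, B2–B6, B3–B7, B4–B8

Each bag holds 2 vertices, so the decomposition has width 1, which upper-bounds the treewidth. Any graph with an edge has treewidth ≥ 1, and G has the edge 9–6. The upper and lower bounds meet at 1, so that is the treewidth.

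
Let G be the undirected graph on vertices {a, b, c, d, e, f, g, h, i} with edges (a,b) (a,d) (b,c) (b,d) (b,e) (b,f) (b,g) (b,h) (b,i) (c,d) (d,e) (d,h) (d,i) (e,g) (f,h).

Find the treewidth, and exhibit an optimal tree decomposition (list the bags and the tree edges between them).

Treewidth 2.
Bags: B1 = {b, d, h}  B2 = {b, d, e}  B3 = {a, b, d}  B4 = {b, c, d}  B5 = {b, f, h}  B6 = {b, d, i}  B7 = {b, e, g}
Tree: B1–B2, B2–B3, B3–B4, B1–B5, B2–B6, B2–B7

Each bag holds 3 vertices, so the decomposition has width 2, which upper-bounds the treewidth. Conversely, {b, d, h} is a clique of size 3, and the vertices of any clique must share a bag in every tree decomposition; so some bag has ≥ 3 vertices and tw(G) ≥ 2. The upper and lower bounds meet at 2, so that is the treewidth.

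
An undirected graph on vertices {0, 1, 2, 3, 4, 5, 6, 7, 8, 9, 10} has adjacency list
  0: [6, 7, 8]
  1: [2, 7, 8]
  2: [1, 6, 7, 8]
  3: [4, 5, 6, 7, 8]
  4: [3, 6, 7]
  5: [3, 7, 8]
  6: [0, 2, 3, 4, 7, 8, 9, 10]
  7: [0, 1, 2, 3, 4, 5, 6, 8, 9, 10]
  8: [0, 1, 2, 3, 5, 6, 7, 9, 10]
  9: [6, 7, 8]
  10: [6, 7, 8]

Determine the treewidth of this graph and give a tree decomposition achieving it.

Every bag has size at most 4, so the width is 4 − 1 = 3 and tw(G) ≤ 3. Conversely, {1, 2, 7, 8} is a clique of size 4, and the vertices of any clique must share a bag in every tree decomposition; so some bag has ≥ 4 vertices and tw(G) ≥ 3. Hence tw(G) = 3 exactly.

Treewidth 3.
Bags: B1 = {1, 2, 7, 8}  B2 = {2, 6, 7, 8}  B3 = {0, 6, 7, 8}  B4 = {3, 6, 7, 8}  B5 = {3, 4, 6, 7}  B6 = {3, 5, 7, 8}  B7 = {6, 7, 8, 9}  B8 = {6, 7, 8, 10}
Tree: B1–B2, B2–B3, B3–B4, B4–B5, B4–B6, B2–B7, B4–B8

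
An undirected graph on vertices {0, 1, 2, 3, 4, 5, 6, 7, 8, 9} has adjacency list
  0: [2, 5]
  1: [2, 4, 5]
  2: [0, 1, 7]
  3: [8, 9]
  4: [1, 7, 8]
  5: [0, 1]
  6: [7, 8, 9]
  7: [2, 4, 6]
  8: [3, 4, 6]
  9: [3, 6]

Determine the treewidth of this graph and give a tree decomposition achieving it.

Treewidth 2.
One optimal decomposition is:
Bags: B1 = {3, 8, 9}  B2 = {6, 8, 9}  B3 = {4, 6, 8}  B4 = {4, 6, 7}  B5 = {1, 4, 7}  B6 = {1, 2, 7}  B7 = {1, 2, 5}  B8 = {0, 2, 5}
Tree: B1–B2, B2–B3, B3–B4, B4–B5, B5–B6, B6–B7, B7–B8

The largest bag has 3 vertices, giving width 2; this decomposition certifies tw(G) ≤ 2. The edges 3–9–6–8–3 form a cycle, so G is not a tree and its treewidth is at least 2. Hence tw(G) = 2 exactly.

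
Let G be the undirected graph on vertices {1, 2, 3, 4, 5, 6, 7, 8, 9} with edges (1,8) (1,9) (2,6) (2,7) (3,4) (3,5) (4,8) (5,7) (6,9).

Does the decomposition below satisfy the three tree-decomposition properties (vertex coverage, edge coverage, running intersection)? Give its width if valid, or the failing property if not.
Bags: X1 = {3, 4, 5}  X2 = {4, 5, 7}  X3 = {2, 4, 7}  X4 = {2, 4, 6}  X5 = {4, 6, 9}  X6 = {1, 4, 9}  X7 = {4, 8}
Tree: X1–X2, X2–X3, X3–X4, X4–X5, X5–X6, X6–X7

A tree decomposition must satisfy three properties: every vertex lies in some bag; for every edge, both endpoints lie together in some bag; and for every vertex, the bags containing it form a connected subtree. Here edge (1,8) lies in no bag, so the decomposition is invalid.

No — edge (1,8) lies in no bag.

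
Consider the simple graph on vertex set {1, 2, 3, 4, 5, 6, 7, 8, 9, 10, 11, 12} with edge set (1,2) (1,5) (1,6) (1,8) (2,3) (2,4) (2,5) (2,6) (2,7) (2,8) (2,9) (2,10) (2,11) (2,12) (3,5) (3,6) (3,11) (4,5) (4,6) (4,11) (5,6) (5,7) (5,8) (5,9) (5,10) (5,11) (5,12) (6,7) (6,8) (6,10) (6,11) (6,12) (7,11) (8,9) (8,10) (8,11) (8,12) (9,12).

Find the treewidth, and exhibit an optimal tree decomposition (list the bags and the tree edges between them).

Treewidth 4.
One optimal decomposition is:
Bags: B1 = {2, 5, 6, 8, 11}  B2 = {2, 5, 6, 8, 12}  B3 = {1, 2, 5, 6, 8}  B4 = {2, 5, 8, 9, 12}  B5 = {2, 5, 6, 8, 10}  B6 = {2, 5, 6, 7, 11}  B7 = {2, 3, 5, 6, 11}  B8 = {2, 4, 5, 6, 11}
Tree: B1–B2, B2–B3, B2–B4, B2–B5, B1–B6, B1–B7, B6–B8

Every bag has size at most 5, so the width is 5 − 1 = 4 and tw(G) ≤ 4. On the other hand G contains the 5-clique {2, 5, 8, 9, 12}. A clique must lie in a single bag of any decomposition, so no decomposition can have width below 4. Therefore the treewidth is 4.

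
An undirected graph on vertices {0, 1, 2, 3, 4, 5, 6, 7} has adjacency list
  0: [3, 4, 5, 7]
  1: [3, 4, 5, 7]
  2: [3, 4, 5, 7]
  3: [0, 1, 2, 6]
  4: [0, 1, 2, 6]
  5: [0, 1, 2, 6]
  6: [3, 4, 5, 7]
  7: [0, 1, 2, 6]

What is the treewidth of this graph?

A width-4 tree decomposition is:
Bags: B1 = {1, 3, 4, 5, 7}  B2 = {0, 3, 4, 5, 7}  B3 = {2, 3, 4, 5, 7}  B4 = {3, 4, 5, 6, 7}
Tree: B1–B2, B2–B3, B3–B4
Each bag holds 5 vertices, so the decomposition has width 4, which upper-bounds the treewidth. For the lower bound: the 5 vertex sets {1,4}, {0,5}, {2,7}, {3}, {6} are disjoint, each induces a connected subgraph, and every pair is joined by at least one edge of G. Contracting each set to a single vertex therefore yields K_{5} as a minor, and since treewidth is minor-monotone, tw(G) ≥ tw(K_{5}) = 4. Combining the bounds, tw(G) = 4.

4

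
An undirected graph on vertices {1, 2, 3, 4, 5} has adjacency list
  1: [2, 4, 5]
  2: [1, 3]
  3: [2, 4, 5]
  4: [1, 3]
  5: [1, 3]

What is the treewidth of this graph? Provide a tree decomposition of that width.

Each bag holds 3 vertices, so the decomposition has width 2, which upper-bounds the treewidth. For the lower bound, G contains the cycle 5–3–2–1–5, so G is not a forest; only forests have treewidth ≤ 1, hence tw(G) ≥ 2. Hence tw(G) = 2 exactly.

Treewidth 2.
One optimal decomposition is:
Bags: B1 = {1, 3, 5}  B2 = {1, 2, 3}  B3 = {1, 3, 4}
Tree: B1–B2, B2–B3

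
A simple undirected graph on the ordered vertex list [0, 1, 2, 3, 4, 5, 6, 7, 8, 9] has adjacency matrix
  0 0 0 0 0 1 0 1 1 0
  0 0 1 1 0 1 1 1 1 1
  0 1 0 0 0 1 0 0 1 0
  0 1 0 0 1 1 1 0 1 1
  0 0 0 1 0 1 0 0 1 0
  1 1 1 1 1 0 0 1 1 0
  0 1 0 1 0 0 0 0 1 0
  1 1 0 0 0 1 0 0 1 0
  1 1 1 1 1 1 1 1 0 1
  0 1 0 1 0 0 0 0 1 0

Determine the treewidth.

A width-3 tree decomposition is:
Bags: B1 = {1, 5, 7, 8}  B2 = {1, 2, 5, 8}  B3 = {1, 3, 5, 8}  B4 = {0, 5, 7, 8}  B5 = {1, 3, 8, 9}  B6 = {3, 4, 5, 8}  B7 = {1, 3, 6, 8}
Tree: B1–B2, B1–B3, B1–B4, B3–B5, B3–B6, B5–B7
Each bag holds 4 vertices, so the decomposition has width 3, which upper-bounds the treewidth. For the lower bound, the 4 vertices {0, 5, 7, 8} are pairwise adjacent, and any tree decomposition puts a clique entirely inside one bag — forcing width ≥ 3. Therefore the treewidth is 3.

3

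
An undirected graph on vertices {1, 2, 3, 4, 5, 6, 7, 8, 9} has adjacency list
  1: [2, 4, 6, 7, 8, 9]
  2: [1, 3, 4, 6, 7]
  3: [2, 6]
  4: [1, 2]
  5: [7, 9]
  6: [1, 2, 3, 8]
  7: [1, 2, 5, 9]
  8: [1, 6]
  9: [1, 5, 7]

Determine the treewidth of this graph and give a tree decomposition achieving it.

The largest bag has 3 vertices, giving width 2; this decomposition certifies tw(G) ≤ 2. On the other hand G contains the 3-clique {1, 6, 8}. A clique must lie in a single bag of any decomposition, so no decomposition can have width below 2. Hence tw(G) = 2 exactly.

Treewidth 2.
One optimal decomposition is:
Bags: B1 = {1, 2, 7}  B2 = {1, 7, 9}  B3 = {1, 2, 6}  B4 = {5, 7, 9}  B5 = {2, 3, 6}  B6 = {1, 2, 4}  B7 = {1, 6, 8}
Tree: B1–B2, B1–B3, B2–B4, B3–B5, B3–B6, B3–B7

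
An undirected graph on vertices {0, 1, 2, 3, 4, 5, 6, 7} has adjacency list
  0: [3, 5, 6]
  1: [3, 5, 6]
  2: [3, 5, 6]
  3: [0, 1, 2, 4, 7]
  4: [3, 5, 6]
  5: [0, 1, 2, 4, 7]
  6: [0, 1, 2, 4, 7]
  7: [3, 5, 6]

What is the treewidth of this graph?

3

A width-3 tree decomposition is:
Bags: B1 = {3, 5, 6, 7}  B2 = {3, 4, 5, 6}  B3 = {2, 3, 5, 6}  B4 = {0, 3, 5, 6}  B5 = {1, 3, 5, 6}
Tree: B1–B2, B2–B3, B3–B4, B4–B5
Every bag has size at most 4, so the width is 4 − 1 = 3 and tw(G) ≤ 3. For the lower bound: the 4 vertex sets {5,7}, {3,4}, {6}, {2} are disjoint, each induces a connected subgraph, and every pair is joined by at least one edge of G. Contracting each set to a single vertex therefore yields K_{4} as a minor, and since treewidth is minor-monotone, tw(G) ≥ tw(K_{4}) = 3. Combining the bounds, tw(G) = 3.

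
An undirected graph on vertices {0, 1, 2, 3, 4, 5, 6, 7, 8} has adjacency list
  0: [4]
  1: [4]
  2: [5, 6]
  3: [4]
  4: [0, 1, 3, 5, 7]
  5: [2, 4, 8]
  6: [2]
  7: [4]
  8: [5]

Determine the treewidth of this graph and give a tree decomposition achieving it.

The largest bag has 2 vertices, giving width 1; this decomposition certifies tw(G) ≤ 1. Any graph with an edge has treewidth ≥ 1, and G has the edge 4–5. Therefore the treewidth is 1.

Treewidth 1.
One such decomposition:
Bags: B1 = {4, 5}  B2 = {1, 4}  B3 = {5, 8}  B4 = {2, 5}  B5 = {2, 6}  B6 = {3, 4}  B7 = {4, 7}  B8 = {0, 4}
Tree: B1–B2, B1–B3, B1–B4, B4–B5, B2–B6, B2–B7, B2–B8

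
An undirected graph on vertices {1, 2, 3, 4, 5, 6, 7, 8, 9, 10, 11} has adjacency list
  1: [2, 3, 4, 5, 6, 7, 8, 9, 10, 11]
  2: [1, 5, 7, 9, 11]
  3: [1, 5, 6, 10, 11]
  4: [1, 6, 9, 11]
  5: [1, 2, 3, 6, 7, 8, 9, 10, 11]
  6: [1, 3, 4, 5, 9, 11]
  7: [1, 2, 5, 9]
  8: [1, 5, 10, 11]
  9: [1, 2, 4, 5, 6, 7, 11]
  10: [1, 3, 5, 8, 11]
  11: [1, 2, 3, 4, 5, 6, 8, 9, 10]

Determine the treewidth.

A width-4 tree decomposition is:
Bags: B1 = {1, 2, 5, 7, 9}  B2 = {1, 2, 5, 9, 11}  B3 = {1, 5, 6, 9, 11}  B4 = {1, 3, 5, 6, 11}  B5 = {1, 3, 5, 10, 11}  B6 = {1, 4, 6, 9, 11}  B7 = {1, 5, 8, 10, 11}
Tree: B1–B2, B2–B3, B3–B4, B4–B5, B3–B6, B5–B7
The largest bag has 5 vertices, giving width 4; this decomposition certifies tw(G) ≤ 4. For the lower bound, the 5 vertices {1, 4, 6, 9, 11} are pairwise adjacent, and any tree decomposition puts a clique entirely inside one bag — forcing width ≥ 4. Combining the bounds, tw(G) = 4.

4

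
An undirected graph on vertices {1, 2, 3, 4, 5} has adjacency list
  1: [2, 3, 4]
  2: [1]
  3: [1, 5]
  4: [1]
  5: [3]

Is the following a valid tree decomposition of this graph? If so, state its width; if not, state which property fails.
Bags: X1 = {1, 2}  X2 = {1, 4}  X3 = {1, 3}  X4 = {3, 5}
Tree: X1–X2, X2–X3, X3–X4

Every vertex of G appears in some bag (union = {1, 2, 3, 4, 5}); every edge is covered by a bag; and for each vertex v the set of bags containing v is connected in the bag tree. The decomposition is therefore valid. The largest bag has 2 vertices, so the width is 1.

Yes; width 1.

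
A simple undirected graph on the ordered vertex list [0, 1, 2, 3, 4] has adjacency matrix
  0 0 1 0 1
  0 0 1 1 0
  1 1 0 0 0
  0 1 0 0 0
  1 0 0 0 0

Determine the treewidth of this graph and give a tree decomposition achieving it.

Each bag holds 2 vertices, so the decomposition has width 1, which upper-bounds the treewidth. G has an edge, so its treewidth is at least 1. Therefore the treewidth is 1.

Treewidth 1.
One such decomposition:
Bags: B1 = {1, 3}  B2 = {1, 2}  B3 = {0, 2}  B4 = {0, 4}
Tree: B1–B2, B2–B3, B3–B4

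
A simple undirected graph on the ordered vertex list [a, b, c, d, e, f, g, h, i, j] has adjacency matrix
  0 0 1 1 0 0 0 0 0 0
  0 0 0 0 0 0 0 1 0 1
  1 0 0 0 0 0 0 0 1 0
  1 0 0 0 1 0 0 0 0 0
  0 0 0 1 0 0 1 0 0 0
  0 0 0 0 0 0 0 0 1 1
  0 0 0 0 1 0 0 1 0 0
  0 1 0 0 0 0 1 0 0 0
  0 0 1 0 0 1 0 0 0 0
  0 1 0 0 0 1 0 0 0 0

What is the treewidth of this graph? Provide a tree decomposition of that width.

The largest bag has 3 vertices, giving width 2; this decomposition certifies tw(G) ≤ 2. The edges i–f–j–b–h–g–e–d–a–c–i form a cycle, so G is not a tree and its treewidth is at least 2. The upper and lower bounds meet at 2, so that is the treewidth.

Treewidth 2.
One optimal decomposition is:
Bags: B1 = {f, i, j}  B2 = {b, i, j}  B3 = {b, h, i}  B4 = {g, h, i}  B5 = {e, g, i}  B6 = {d, e, i}  B7 = {a, d, i}  B8 = {a, c, i}
Tree: B1–B2, B2–B3, B3–B4, B4–B5, B5–B6, B6–B7, B7–B8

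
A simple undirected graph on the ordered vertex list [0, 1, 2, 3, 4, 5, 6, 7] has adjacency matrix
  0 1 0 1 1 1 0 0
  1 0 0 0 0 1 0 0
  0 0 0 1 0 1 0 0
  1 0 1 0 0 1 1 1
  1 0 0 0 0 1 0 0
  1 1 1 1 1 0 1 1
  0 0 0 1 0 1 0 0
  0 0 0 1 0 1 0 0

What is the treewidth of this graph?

2

A width-2 tree decomposition is:
Bags: B1 = {3, 5, 7}  B2 = {0, 3, 5}  B3 = {2, 3, 5}  B4 = {0, 1, 5}  B5 = {0, 4, 5}  B6 = {3, 5, 6}
Tree: B1–B2, B2–B3, B2–B4, B2–B5, B2–B6
The largest bag has 3 vertices, giving width 2; this decomposition certifies tw(G) ≤ 2. For the lower bound, the 3 vertices {0, 1, 5} are pairwise adjacent, and any tree decomposition puts a clique entirely inside one bag — forcing width ≥ 2. Hence tw(G) = 2 exactly.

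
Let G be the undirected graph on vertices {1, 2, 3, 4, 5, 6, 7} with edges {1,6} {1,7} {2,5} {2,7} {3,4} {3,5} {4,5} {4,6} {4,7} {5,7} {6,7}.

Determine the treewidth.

A width-2 tree decomposition is:
Bags: B1 = {2, 5, 7}  B2 = {4, 5, 7}  B3 = {3, 4, 5}  B4 = {4, 6, 7}  B5 = {1, 6, 7}
Tree: B1–B2, B2–B3, B2–B4, B4–B5
Each bag holds 3 vertices, so the decomposition has width 2, which upper-bounds the treewidth. On the other hand G contains the 3-clique {3, 4, 5}. A clique must lie in a single bag of any decomposition, so no decomposition can have width below 2. Hence tw(G) = 2 exactly.

2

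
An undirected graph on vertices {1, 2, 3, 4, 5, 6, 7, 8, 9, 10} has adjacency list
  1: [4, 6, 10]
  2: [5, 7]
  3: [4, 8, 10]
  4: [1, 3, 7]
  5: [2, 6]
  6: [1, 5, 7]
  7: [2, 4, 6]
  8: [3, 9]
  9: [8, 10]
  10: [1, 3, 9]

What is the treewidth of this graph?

2

A width-2 tree decomposition is:
Bags: B1 = {2, 5, 7}  B2 = {5, 6, 7}  B3 = {4, 6, 7}  B4 = {1, 4, 6}  B5 = {1, 3, 4}  B6 = {1, 3, 10}  B7 = {3, 8, 10}  B8 = {8, 9, 10}
Tree: B1–B2, B2–B3, B3–B4, B4–B5, B5–B6, B6–B7, B7–B8
The largest bag has 3 vertices, giving width 2; this decomposition certifies tw(G) ≤ 2. Since 2–5–6–7–2 is a cycle in G, G is not acyclic. Forests are exactly the graphs of treewidth ≤ 1, so tw(G) ≥ 2. Hence tw(G) = 2 exactly.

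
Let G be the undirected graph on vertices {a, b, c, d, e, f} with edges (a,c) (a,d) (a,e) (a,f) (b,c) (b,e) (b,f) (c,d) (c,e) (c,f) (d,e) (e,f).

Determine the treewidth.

A width-3 tree decomposition is:
Bags: B1 = {b, c, e, f}  B2 = {a, c, e, f}  B3 = {a, c, d, e}
Tree: B1–B2, B2–B3
Each bag holds 4 vertices, so the decomposition has width 3, which upper-bounds the treewidth. Conversely, {a, c, d, e} is a clique of size 4, and the vertices of any clique must share a bag in every tree decomposition; so some bag has ≥ 4 vertices and tw(G) ≥ 3. Combining the bounds, tw(G) = 3.

3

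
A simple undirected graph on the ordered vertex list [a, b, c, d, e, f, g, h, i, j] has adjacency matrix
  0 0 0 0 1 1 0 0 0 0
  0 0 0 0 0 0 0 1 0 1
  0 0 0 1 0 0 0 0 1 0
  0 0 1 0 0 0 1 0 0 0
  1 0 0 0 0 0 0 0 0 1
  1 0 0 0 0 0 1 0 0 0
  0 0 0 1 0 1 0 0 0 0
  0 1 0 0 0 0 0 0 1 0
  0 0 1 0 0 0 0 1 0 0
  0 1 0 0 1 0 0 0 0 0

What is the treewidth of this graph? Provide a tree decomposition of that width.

Treewidth 2.
One optimal decomposition is:
Bags: B1 = {c, d, g}  B2 = {c, f, g}  B3 = {a, c, f}  B4 = {a, c, e}  B5 = {c, e, j}  B6 = {b, c, j}  B7 = {b, c, h}  B8 = {c, h, i}
Tree: B1–B2, B2–B3, B3–B4, B4–B5, B5–B6, B6–B7, B7–B8

Each bag holds 3 vertices, so the decomposition has width 2, which upper-bounds the treewidth. Since c–d–g–f–a–e–j–b–h–i–c is a cycle in G, G is not acyclic. Forests are exactly the graphs of treewidth ≤ 1, so tw(G) ≥ 2. The upper and lower bounds meet at 2, so that is the treewidth.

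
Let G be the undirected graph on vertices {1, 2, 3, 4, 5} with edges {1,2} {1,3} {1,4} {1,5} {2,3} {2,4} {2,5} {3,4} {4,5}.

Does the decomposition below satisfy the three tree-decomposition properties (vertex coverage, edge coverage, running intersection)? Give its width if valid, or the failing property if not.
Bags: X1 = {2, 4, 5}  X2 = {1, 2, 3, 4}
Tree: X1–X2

A tree decomposition must satisfy three properties: every vertex lies in some bag; for every edge, both endpoints lie together in some bag; and for every vertex, the bags containing it form a connected subtree. Here edge (1,5) lies in no bag, so the decomposition is invalid.

No — edge (1,5) lies in no bag.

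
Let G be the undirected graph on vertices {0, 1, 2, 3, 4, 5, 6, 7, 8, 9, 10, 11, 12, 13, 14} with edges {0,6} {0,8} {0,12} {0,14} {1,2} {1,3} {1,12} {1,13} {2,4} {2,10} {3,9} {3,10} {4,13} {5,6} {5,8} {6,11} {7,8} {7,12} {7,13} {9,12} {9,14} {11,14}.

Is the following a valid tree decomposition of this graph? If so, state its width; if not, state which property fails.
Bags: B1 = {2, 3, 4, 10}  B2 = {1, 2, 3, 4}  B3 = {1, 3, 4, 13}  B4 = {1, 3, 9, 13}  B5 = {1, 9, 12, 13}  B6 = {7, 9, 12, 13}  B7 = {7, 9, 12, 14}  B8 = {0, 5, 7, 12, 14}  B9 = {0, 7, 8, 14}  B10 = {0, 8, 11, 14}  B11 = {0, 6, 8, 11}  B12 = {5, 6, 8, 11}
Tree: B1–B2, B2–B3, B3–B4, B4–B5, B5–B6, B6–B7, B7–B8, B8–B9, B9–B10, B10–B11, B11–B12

No — bags containing vertex 5 are not connected in the tree.

A tree decomposition must satisfy three properties: every vertex lies in some bag; for every edge, both endpoints lie together in some bag; and for every vertex, the bags containing it form a connected subtree. Here bags containing vertex 5 are not connected in the tree, so the decomposition is invalid.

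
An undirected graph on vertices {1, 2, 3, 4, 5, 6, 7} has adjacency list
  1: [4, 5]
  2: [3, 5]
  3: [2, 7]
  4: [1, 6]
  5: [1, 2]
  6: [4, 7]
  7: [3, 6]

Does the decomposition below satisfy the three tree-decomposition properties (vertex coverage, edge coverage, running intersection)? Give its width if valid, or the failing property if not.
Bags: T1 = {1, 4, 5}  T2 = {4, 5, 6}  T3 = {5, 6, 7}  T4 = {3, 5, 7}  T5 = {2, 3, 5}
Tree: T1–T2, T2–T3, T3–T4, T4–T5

Checking the three conditions: (i) the bags cover all of {1, 2, 3, 4, 5, 6, 7}; (ii) for each edge, some bag contains both endpoints; (iii) the bags containing any fixed vertex form a subtree. All hold, so the decomposition is valid with width 3 − 1 = 2.

Yes; width 2.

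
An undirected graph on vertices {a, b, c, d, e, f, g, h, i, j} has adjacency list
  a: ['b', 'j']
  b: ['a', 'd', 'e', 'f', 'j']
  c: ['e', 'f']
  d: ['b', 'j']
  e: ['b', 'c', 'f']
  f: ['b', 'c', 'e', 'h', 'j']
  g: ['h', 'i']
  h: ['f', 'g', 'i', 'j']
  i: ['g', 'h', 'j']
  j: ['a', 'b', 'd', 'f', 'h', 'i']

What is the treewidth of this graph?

2

A width-2 tree decomposition is:
Bags: B1 = {a, b, j}  B2 = {b, d, j}  B3 = {b, f, j}  B4 = {f, h, j}  B5 = {b, e, f}  B6 = {h, i, j}  B7 = {c, e, f}  B8 = {g, h, i}
Tree: B1–B2, B1–B3, B3–B4, B3–B5, B4–B6, B5–B7, B6–B8
Every bag has size at most 3, so the width is 3 − 1 = 2 and tw(G) ≤ 2. On the other hand G contains the 3-clique {g, h, i}. A clique must lie in a single bag of any decomposition, so no decomposition can have width below 2. The upper and lower bounds meet at 2, so that is the treewidth.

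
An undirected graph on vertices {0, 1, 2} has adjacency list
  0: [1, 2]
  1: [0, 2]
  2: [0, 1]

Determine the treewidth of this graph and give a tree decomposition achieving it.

Treewidth 2.
One optimal decomposition is:
Bags: B1 = {0, 1, 2}
Tree: (single bag)

A single bag containing all 3 vertices is trivially a valid decomposition of width 2. Conversely, {0, 1, 2} is a clique of size 3, and the vertices of any clique must share a bag in every tree decomposition; so some bag has ≥ 3 vertices and tw(G) ≥ 2. The upper and lower bounds meet at 2, so that is the treewidth.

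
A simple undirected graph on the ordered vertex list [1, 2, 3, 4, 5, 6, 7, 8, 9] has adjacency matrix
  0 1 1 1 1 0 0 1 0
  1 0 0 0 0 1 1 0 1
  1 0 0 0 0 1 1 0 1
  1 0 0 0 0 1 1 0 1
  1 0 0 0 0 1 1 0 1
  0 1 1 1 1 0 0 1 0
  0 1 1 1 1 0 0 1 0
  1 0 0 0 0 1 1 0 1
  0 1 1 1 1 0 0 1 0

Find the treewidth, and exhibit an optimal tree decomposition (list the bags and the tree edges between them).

Every bag has size at most 5, so the width is 5 − 1 = 4 and tw(G) ≤ 4. For the lower bound: the 5 vertex sets {5,6}, {2,7}, {1,4}, {9}, {8} are disjoint, each induces a connected subgraph, and every pair is joined by at least one edge of G. Contracting each set to a single vertex therefore yields K_{5} as a minor, and since treewidth is minor-monotone, tw(G) ≥ tw(K_{5}) = 4. Hence tw(G) = 4 exactly.

Treewidth 4.
One optimal decomposition is:
Bags: B1 = {1, 5, 6, 7, 9}  B2 = {1, 2, 6, 7, 9}  B3 = {1, 4, 6, 7, 9}  B4 = {1, 6, 7, 8, 9}  B5 = {1, 3, 6, 7, 9}
Tree: B1–B2, B2–B3, B3–B4, B4–B5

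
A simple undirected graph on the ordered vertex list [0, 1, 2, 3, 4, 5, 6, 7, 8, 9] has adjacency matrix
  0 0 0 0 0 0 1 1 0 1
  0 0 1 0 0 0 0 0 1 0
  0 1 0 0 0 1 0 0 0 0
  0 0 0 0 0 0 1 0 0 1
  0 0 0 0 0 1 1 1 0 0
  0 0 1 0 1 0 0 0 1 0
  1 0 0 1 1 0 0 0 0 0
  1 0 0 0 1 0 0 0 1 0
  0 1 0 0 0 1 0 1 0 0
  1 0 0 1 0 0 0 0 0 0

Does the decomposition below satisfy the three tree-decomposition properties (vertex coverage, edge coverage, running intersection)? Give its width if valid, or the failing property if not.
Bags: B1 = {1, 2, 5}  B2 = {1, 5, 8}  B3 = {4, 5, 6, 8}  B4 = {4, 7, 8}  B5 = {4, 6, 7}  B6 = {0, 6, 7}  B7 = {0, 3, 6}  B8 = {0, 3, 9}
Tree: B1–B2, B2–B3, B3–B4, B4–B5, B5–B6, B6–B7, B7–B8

No — bags containing vertex 6 are not connected in the tree.

A tree decomposition must satisfy three properties: every vertex lies in some bag; for every edge, both endpoints lie together in some bag; and for every vertex, the bags containing it form a connected subtree. Here bags containing vertex 6 are not connected in the tree, so the decomposition is invalid.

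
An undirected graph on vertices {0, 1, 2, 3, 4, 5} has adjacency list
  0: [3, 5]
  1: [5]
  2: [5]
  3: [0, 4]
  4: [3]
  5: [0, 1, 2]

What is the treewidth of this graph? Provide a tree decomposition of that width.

Every bag has size at most 2, so the width is 2 − 1 = 1 and tw(G) ≤ 1. G has an edge, so its treewidth is at least 1. Hence tw(G) = 1 exactly.

Treewidth 1.
One such decomposition:
Bags: B1 = {2, 5}  B2 = {0, 5}  B3 = {0, 3}  B4 = {1, 5}  B5 = {3, 4}
Tree: B1–B2, B2–B3, B1–B4, B3–B5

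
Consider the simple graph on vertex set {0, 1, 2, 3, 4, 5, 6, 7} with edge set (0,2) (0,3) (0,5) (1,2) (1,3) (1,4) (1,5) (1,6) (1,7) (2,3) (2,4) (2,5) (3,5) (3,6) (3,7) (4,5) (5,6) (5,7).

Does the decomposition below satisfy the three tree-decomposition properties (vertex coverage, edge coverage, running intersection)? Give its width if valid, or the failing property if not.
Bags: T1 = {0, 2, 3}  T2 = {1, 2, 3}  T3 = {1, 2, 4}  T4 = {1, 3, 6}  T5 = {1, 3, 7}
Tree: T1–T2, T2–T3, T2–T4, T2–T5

No — vertex 5 appears in no bag.

A tree decomposition must satisfy three properties: every vertex lies in some bag; for every edge, both endpoints lie together in some bag; and for every vertex, the bags containing it form a connected subtree. Here vertex 5 appears in no bag, so the decomposition is invalid.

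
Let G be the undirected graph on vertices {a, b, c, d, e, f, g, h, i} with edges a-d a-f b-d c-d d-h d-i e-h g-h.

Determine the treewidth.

A width-1 tree decomposition is:
Bags: B1 = {d, i}  B2 = {a, d}  B3 = {c, d}  B4 = {b, d}  B5 = {d, h}  B6 = {g, h}  B7 = {e, h}  B8 = {a, f}
Tree: B1–B2, B1–B3, B2–B4, B1–B5, B5–B6, B6–B7, B2–B8
Every bag has size at most 2, so the width is 2 − 1 = 1 and tw(G) ≤ 1. Since G has at least one edge (e.g. i–d), it is not an edgeless graph, so tw(G) ≥ 1. Therefore the treewidth is 1.

1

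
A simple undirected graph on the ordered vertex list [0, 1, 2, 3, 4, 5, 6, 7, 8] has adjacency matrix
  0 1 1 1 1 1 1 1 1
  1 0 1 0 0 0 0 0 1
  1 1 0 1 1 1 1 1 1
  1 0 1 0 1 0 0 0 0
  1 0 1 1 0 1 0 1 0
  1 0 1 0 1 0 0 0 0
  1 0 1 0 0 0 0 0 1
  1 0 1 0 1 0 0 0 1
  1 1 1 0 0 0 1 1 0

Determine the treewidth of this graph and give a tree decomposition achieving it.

Treewidth 3.
Bags: B1 = {0, 2, 3, 4}  B2 = {0, 2, 4, 7}  B3 = {0, 2, 7, 8}  B4 = {0, 2, 4, 5}  B5 = {0, 2, 6, 8}  B6 = {0, 1, 2, 8}
Tree: B1–B2, B2–B3, B1–B4, B3–B5, B3–B6

Each bag holds 4 vertices, so the decomposition has width 3, which upper-bounds the treewidth. On the other hand G contains the 4-clique {0, 1, 2, 8}. A clique must lie in a single bag of any decomposition, so no decomposition can have width below 3. Therefore the treewidth is 3.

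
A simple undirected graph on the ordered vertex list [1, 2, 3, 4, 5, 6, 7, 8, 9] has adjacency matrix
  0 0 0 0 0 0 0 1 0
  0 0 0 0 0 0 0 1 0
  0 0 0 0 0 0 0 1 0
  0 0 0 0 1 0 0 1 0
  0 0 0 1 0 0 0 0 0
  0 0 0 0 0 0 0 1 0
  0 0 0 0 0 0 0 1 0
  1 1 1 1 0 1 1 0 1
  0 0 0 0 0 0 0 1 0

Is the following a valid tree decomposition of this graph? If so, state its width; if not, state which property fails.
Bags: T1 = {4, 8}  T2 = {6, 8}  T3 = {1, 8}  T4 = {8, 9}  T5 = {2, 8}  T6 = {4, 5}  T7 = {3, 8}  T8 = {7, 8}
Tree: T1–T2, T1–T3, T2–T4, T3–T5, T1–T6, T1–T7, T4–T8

Yes; width 1.

Checking the three conditions: (i) the bags cover all of {1, 2, 3, 4, 5, 6, 7, 8, 9}; (ii) for each edge, some bag contains both endpoints; (iii) the bags containing any fixed vertex form a subtree. All hold, so the decomposition is valid with width 2 − 1 = 1.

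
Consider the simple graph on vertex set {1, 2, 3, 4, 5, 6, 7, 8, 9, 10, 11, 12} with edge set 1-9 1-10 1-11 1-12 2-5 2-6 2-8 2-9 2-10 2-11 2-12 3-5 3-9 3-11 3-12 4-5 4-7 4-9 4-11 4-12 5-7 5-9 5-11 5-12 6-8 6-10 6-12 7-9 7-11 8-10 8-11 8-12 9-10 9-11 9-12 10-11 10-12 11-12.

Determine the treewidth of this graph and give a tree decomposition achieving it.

The largest bag has 5 vertices, giving width 4; this decomposition certifies tw(G) ≤ 4. On the other hand G contains the 5-clique {2, 8, 10, 11, 12}. A clique must lie in a single bag of any decomposition, so no decomposition can have width below 4. The upper and lower bounds meet at 4, so that is the treewidth.

Treewidth 4.
One optimal decomposition is:
Bags: B1 = {2, 9, 10, 11, 12}  B2 = {2, 5, 9, 11, 12}  B3 = {4, 5, 9, 11, 12}  B4 = {3, 5, 9, 11, 12}  B5 = {2, 8, 10, 11, 12}  B6 = {2, 6, 8, 10, 12}  B7 = {4, 5, 7, 9, 11}  B8 = {1, 9, 10, 11, 12}
Tree: B1–B2, B2–B3, B2–B4, B1–B5, B5–B6, B3–B7, B1–B8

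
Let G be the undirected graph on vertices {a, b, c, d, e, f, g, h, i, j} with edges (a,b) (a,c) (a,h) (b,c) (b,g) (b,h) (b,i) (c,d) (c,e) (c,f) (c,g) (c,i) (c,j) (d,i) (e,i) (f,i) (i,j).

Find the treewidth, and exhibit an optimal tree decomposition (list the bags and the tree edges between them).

Every bag has size at most 3, so the width is 3 − 1 = 2 and tw(G) ≤ 2. For the lower bound, the 3 vertices {a, b, h} are pairwise adjacent, and any tree decomposition puts a clique entirely inside one bag — forcing width ≥ 2. Therefore the treewidth is 2.

Treewidth 2.
Bags: B1 = {a, b, c}  B2 = {b, c, i}  B3 = {c, f, i}  B4 = {c, i, j}  B5 = {c, d, i}  B6 = {c, e, i}  B7 = {b, c, g}  B8 = {a, b, h}
Tree: B1–B2, B2–B3, B3–B4, B2–B5, B5–B6, B1–B7, B1–B8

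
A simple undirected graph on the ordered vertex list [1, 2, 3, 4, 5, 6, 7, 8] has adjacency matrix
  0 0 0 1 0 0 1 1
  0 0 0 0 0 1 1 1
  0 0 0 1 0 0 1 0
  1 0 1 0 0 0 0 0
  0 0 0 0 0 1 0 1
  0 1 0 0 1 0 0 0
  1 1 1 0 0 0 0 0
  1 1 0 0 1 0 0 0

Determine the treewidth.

A width-2 tree decomposition is:
Bags: B1 = {5, 6, 8}  B2 = {2, 6, 8}  B3 = {1, 2, 8}  B4 = {1, 2, 7}  B5 = {1, 4, 7}  B6 = {3, 4, 7}
Tree: B1–B2, B2–B3, B3–B4, B4–B5, B5–B6
Each bag holds 3 vertices, so the decomposition has width 2, which upper-bounds the treewidth. Since 5–6–2–8–5 is a cycle in G, G is not acyclic. Forests are exactly the graphs of treewidth ≤ 1, so tw(G) ≥ 2. Hence tw(G) = 2 exactly.

2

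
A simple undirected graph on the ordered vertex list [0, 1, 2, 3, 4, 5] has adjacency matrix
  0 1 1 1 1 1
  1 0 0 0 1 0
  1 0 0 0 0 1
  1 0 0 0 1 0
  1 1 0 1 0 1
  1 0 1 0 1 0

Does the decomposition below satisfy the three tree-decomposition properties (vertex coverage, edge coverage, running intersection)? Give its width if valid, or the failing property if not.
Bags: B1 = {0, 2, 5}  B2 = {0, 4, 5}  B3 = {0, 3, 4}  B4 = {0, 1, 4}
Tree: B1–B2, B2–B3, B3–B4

Yes; width 2.

Every vertex of G appears in some bag (union = {0, 1, 2, 3, 4, 5}); every edge is covered by a bag; and for each vertex v the set of bags containing v is connected in the bag tree. The decomposition is therefore valid. The largest bag has 3 vertices, so the width is 2.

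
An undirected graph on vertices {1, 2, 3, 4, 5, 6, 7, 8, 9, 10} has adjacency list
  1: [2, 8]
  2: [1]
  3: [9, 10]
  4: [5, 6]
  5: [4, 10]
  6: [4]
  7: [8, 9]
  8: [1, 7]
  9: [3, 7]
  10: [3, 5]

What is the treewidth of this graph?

1

A width-1 tree decomposition is:
Bags: B1 = {1, 2}  B2 = {1, 8}  B3 = {7, 8}  B4 = {7, 9}  B5 = {3, 9}  B6 = {3, 10}  B7 = {5, 10}  B8 = {4, 5}  B9 = {4, 6}
Tree: B1–B2, B2–B3, B3–B4, B4–B5, B5–B6, B6–B7, B7–B8, B8–B9
The largest bag has 2 vertices, giving width 1; this decomposition certifies tw(G) ≤ 1. Any graph with an edge has treewidth ≥ 1, and G has the edge 2–1. Hence tw(G) = 1 exactly.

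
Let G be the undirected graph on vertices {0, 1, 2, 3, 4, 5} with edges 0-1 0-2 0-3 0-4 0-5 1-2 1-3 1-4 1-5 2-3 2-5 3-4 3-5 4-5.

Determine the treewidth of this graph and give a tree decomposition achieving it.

Each bag holds 5 vertices, so the decomposition has width 4, which upper-bounds the treewidth. On the other hand G contains the 5-clique {0, 1, 2, 3, 5}. A clique must lie in a single bag of any decomposition, so no decomposition can have width below 4. The upper and lower bounds meet at 4, so that is the treewidth.

Treewidth 4.
One optimal decomposition is:
Bags: B1 = {0, 1, 2, 3, 5}  B2 = {0, 1, 3, 4, 5}
Tree: B1–B2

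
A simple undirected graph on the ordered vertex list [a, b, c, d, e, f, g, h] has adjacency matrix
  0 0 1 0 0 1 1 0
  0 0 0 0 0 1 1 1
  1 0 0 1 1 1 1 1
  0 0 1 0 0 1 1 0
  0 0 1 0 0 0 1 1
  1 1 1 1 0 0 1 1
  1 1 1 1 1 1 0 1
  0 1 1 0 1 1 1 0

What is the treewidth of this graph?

3

A width-3 tree decomposition is:
Bags: B1 = {a, c, f, g}  B2 = {c, f, g, h}  B3 = {b, f, g, h}  B4 = {c, d, f, g}  B5 = {c, e, g, h}
Tree: B1–B2, B2–B3, B2–B4, B2–B5
Every bag has size at most 4, so the width is 4 − 1 = 3 and tw(G) ≤ 3. For the lower bound, the 4 vertices {c, e, g, h} are pairwise adjacent, and any tree decomposition puts a clique entirely inside one bag — forcing width ≥ 3. The upper and lower bounds meet at 3, so that is the treewidth.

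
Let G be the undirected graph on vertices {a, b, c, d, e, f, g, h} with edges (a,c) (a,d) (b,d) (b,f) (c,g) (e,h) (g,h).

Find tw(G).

1

A width-1 tree decomposition is:
Bags: B1 = {b, f}  B2 = {b, d}  B3 = {a, d}  B4 = {a, c}  B5 = {c, g}  B6 = {g, h}  B7 = {e, h}
Tree: B1–B2, B2–B3, B3–B4, B4–B5, B5–B6, B6–B7
The largest bag has 2 vertices, giving width 1; this decomposition certifies tw(G) ≤ 1. Since G has at least one edge (e.g. f–b), it is not an edgeless graph, so tw(G) ≥ 1. Therefore the treewidth is 1.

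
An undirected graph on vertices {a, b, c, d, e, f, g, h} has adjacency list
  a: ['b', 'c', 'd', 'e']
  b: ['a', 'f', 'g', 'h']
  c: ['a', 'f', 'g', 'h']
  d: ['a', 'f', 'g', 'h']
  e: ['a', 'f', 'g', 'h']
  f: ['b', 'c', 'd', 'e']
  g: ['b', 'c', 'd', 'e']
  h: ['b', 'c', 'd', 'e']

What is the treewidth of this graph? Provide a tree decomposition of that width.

Each bag holds 5 vertices, so the decomposition has width 4, which upper-bounds the treewidth. For the lower bound: the 5 vertex sets {b,h}, {d,f}, {c,g}, {a}, {e} are disjoint, each induces a connected subgraph, and every pair is joined by at least one edge of G. Contracting each set to a single vertex therefore yields K_{5} as a minor, and since treewidth is minor-monotone, tw(G) ≥ tw(K_{5}) = 4. The upper and lower bounds meet at 4, so that is the treewidth.

Treewidth 4.
One optimal decomposition is:
Bags: B1 = {a, b, f, g, h}  B2 = {a, d, f, g, h}  B3 = {a, c, f, g, h}  B4 = {a, e, f, g, h}
Tree: B1–B2, B2–B3, B3–B4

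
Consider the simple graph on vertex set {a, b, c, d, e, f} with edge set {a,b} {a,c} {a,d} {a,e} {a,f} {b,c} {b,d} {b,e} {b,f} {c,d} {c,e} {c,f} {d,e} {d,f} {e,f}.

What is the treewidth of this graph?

5

A width-5 tree decomposition is:
Bags: B1 = {a, b, c, d, e, f}
Tree: (single bag)
A single bag containing all 6 vertices is trivially a valid decomposition of width 5. On the other hand G contains the 6-clique {a, b, c, d, e, f}. A clique must lie in a single bag of any decomposition, so no decomposition can have width below 5. Therefore the treewidth is 5.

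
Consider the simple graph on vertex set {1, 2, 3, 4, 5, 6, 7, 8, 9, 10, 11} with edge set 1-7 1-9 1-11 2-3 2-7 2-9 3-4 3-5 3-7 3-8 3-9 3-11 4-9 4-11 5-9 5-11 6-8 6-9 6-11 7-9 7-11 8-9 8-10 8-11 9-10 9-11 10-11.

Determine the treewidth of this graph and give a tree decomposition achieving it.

Each bag holds 4 vertices, so the decomposition has width 3, which upper-bounds the treewidth. For the lower bound, the 4 vertices {2, 3, 7, 9} are pairwise adjacent, and any tree decomposition puts a clique entirely inside one bag — forcing width ≥ 3. Therefore the treewidth is 3.

Treewidth 3.
One such decomposition:
Bags: B1 = {1, 7, 9, 11}  B2 = {3, 7, 9, 11}  B3 = {2, 3, 7, 9}  B4 = {3, 5, 9, 11}  B5 = {3, 8, 9, 11}  B6 = {8, 9, 10, 11}  B7 = {3, 4, 9, 11}  B8 = {6, 8, 9, 11}
Tree: B1–B2, B2–B3, B2–B4, B4–B5, B5–B6, B5–B7, B6–B8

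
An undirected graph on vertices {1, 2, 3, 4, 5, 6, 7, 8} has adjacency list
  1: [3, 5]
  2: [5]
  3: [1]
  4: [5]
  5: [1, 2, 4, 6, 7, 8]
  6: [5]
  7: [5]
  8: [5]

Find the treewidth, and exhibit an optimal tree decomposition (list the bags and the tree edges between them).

Treewidth 1.
One optimal decomposition is:
Bags: B1 = {1, 3}  B2 = {1, 5}  B3 = {2, 5}  B4 = {5, 6}  B5 = {4, 5}  B6 = {5, 8}  B7 = {5, 7}
Tree: B1–B2, B2–B3, B3–B4, B4–B5, B5–B6, B4–B7

Each bag holds 2 vertices, so the decomposition has width 1, which upper-bounds the treewidth. Since G has at least one edge (e.g. 3–1), it is not an edgeless graph, so tw(G) ≥ 1. The upper and lower bounds meet at 1, so that is the treewidth.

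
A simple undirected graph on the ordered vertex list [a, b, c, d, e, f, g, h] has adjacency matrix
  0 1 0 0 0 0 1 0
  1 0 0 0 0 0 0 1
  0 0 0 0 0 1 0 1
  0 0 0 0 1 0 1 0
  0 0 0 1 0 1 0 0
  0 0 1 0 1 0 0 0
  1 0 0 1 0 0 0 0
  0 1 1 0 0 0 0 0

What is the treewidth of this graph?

2

A width-2 tree decomposition is:
Bags: B1 = {c, e, f}  B2 = {c, e, h}  B3 = {b, e, h}  B4 = {a, b, e}  B5 = {a, e, g}  B6 = {d, e, g}
Tree: B1–B2, B2–B3, B3–B4, B4–B5, B5–B6
Every bag has size at most 3, so the width is 3 − 1 = 2 and tw(G) ≤ 2. The edges e–f–c–h–b–a–g–d–e form a cycle, so G is not a tree and its treewidth is at least 2. Hence tw(G) = 2 exactly.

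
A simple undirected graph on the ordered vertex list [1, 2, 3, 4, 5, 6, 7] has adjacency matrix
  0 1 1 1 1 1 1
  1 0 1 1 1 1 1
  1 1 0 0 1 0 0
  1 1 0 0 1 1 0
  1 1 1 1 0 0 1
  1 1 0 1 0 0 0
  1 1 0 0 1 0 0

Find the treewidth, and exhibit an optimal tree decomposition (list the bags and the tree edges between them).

Treewidth 3.
One optimal decomposition is:
Bags: B1 = {1, 2, 4, 6}  B2 = {1, 2, 4, 5}  B3 = {1, 2, 5, 7}  B4 = {1, 2, 3, 5}
Tree: B1–B2, B2–B3, B2–B4

Each bag holds 4 vertices, so the decomposition has width 3, which upper-bounds the treewidth. For the lower bound, the 4 vertices {1, 2, 3, 5} are pairwise adjacent, and any tree decomposition puts a clique entirely inside one bag — forcing width ≥ 3. Hence tw(G) = 3 exactly.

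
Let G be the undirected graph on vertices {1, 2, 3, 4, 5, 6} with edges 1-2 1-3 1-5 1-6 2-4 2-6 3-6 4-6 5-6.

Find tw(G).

2

A width-2 tree decomposition is:
Bags: B1 = {1, 3, 6}  B2 = {1, 2, 6}  B3 = {1, 5, 6}  B4 = {2, 4, 6}
Tree: B1–B2, B2–B3, B2–B4
Every bag has size at most 3, so the width is 3 − 1 = 2 and tw(G) ≤ 2. Conversely, {1, 2, 6} is a clique of size 3, and the vertices of any clique must share a bag in every tree decomposition; so some bag has ≥ 3 vertices and tw(G) ≥ 2. Therefore the treewidth is 2.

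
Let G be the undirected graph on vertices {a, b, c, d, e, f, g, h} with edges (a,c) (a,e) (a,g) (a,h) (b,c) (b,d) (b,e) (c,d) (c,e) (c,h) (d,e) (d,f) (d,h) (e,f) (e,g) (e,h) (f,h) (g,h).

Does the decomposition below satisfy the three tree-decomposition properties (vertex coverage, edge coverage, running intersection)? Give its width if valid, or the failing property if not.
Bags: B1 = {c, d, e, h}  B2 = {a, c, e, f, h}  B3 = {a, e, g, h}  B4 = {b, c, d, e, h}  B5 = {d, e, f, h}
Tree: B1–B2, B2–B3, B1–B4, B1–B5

A tree decomposition must satisfy three properties: every vertex lies in some bag; for every edge, both endpoints lie together in some bag; and for every vertex, the bags containing it form a connected subtree. Here bags containing vertex f are not connected in the tree, so the decomposition is invalid.

No — bags containing vertex f are not connected in the tree.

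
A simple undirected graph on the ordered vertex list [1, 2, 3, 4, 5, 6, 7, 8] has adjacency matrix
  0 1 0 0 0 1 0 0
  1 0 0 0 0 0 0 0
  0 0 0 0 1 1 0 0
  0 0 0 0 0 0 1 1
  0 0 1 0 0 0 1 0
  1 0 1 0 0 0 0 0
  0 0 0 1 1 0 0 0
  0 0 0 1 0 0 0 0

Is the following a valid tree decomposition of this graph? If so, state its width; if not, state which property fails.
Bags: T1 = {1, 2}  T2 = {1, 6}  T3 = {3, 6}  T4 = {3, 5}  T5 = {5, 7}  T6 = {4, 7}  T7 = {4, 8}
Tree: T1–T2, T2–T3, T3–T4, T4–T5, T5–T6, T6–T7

Yes; width 1.

Every vertex of G appears in some bag (union = {1, 2, 3, 4, 5, 6, 7, 8}); every edge is covered by a bag; and for each vertex v the set of bags containing v is connected in the bag tree. The decomposition is therefore valid. The largest bag has 2 vertices, so the width is 1.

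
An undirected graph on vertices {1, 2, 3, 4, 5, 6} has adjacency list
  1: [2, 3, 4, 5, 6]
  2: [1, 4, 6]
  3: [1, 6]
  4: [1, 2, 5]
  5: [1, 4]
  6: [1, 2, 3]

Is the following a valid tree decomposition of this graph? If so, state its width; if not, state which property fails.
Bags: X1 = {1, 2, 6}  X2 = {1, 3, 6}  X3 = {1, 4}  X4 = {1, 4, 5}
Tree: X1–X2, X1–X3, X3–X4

A tree decomposition must satisfy three properties: every vertex lies in some bag; for every edge, both endpoints lie together in some bag; and for every vertex, the bags containing it form a connected subtree. Here edge (2,4) lies in no bag, so the decomposition is invalid.

No — edge (2,4) lies in no bag.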